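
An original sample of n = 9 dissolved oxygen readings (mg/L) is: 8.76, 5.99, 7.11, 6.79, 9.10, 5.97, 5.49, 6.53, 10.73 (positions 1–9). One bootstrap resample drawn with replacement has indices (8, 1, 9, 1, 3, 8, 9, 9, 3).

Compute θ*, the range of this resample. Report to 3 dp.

Resample values: 6.53, 8.76, 10.73, 8.76, 7.11, 6.53, 10.73, 10.73, 7.11.
Range = 10.73 − 6.53 = 4.200

θ* = 4.200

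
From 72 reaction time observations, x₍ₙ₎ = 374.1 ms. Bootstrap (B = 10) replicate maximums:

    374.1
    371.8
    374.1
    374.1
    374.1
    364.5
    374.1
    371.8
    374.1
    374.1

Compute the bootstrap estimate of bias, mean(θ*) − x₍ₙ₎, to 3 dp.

bias = −1.420

mean(θ*) = (374.1 + 371.8 + 374.1 + 374.1 + 374.1 + 364.5 + 374.1 + 371.8 + 374.1 + 374.1) / 10 = 372.6800
bias = 372.6800 − 374.1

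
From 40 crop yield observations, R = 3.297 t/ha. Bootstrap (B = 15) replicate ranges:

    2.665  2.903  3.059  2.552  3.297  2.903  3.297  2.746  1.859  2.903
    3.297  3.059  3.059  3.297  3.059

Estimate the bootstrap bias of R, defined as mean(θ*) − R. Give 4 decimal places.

bias = −0.3667

mean(θ*) = (2.665 + 2.903 + 3.059 + 2.552 + 3.297 + 2.903 + 3.297 + 2.746 + 1.859 + 2.903 + 3.297 + 3.059 + 3.059 + 3.297 + 3.059) / 15 = 2.93033
bias = 2.93033 − 3.297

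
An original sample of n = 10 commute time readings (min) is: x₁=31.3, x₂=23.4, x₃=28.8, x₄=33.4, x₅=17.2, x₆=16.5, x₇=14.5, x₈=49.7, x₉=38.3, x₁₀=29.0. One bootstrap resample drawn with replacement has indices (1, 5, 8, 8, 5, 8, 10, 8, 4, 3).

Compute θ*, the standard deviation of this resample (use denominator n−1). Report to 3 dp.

θ* = 13.273

Resample values: 31.3, 17.2, 49.7, 49.7, 17.2, 49.7, 29.0, 49.7, 33.4, 28.8.
Mean = 35.5700; sum of squared deviations = 1585.4810
s² = 1585.4810 / 9 = 176.1646
s = √176.1646 = 13.273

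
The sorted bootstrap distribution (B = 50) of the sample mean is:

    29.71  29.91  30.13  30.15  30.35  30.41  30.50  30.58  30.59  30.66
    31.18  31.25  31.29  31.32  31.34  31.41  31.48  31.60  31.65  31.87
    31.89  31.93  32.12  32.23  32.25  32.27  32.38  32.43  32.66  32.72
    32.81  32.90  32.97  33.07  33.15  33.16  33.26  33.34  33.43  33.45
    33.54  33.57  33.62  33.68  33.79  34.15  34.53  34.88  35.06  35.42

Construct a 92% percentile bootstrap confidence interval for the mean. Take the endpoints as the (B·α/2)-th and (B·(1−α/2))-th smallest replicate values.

α = 0.08; lower rank = 50 × 0.040 = 2; upper rank = 50 × 0.960 = 48.
The 2nd smallest replicate is 29.91; the 48th is 34.88.

(29.91, 34.88)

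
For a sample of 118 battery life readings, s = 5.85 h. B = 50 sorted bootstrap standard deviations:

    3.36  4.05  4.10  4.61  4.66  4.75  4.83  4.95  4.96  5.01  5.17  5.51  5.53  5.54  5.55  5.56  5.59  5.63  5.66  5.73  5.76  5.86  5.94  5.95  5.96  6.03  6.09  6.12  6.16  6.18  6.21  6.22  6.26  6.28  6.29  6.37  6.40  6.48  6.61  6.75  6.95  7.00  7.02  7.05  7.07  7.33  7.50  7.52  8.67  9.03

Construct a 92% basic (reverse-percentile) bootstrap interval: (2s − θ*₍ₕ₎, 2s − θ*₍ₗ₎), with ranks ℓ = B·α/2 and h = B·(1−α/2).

Percentile endpoints at ranks 2 and 48: θ*₍2₎ = 4.05, θ*₍48₎ = 7.52.
Basic interval reflects these around s:
  lower = 2 × 5.85 − 7.52 = 4.18
  upper = 2 × 5.85 − 4.05 = 7.65

(4.18, 7.65)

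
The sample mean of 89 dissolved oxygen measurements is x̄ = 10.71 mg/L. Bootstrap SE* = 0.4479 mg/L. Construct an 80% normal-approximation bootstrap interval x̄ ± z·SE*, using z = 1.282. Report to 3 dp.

(10.136, 11.284)

Margin = 1.282 × 0.4479 = 0.5742
Interval: 10.71 ± 0.5742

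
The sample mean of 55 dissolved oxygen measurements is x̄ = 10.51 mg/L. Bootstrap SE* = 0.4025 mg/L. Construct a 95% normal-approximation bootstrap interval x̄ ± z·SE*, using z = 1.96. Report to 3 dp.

(9.721, 11.299)

Margin = 1.96 × 0.4025 = 0.7889
Interval: 10.51 ± 0.7889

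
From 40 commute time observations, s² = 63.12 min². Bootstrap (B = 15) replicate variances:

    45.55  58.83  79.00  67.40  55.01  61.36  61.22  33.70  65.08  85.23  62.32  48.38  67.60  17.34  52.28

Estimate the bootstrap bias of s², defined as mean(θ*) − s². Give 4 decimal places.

bias = −5.7667

mean(θ*) = (45.55 + 58.83 + 79.00 + 67.40 + 55.01 + 61.36 + 61.22 + 33.70 + 65.08 + 85.23 + 62.32 + 48.38 + 67.60 + 17.34 + 52.28) / 15 = 57.35333
bias = 57.35333 − 63.12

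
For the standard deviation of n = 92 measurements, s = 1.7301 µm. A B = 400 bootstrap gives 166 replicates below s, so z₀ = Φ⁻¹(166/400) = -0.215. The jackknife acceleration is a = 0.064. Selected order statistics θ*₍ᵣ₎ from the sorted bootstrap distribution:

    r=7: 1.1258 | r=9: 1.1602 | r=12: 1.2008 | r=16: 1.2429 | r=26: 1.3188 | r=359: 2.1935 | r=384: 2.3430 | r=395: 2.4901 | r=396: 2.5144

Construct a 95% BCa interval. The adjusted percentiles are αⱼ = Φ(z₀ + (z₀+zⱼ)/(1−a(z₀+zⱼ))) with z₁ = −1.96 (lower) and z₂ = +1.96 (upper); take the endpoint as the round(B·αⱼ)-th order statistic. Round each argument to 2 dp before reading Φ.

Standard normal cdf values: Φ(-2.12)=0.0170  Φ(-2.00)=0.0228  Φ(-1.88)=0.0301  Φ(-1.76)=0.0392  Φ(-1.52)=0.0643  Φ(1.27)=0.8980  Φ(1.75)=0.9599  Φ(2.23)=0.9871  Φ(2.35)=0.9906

(1.1258, 2.3430)

Lower: z₀ + z₁ = -0.215 + (-1.960) = -2.175; 1 − a(z₀+z₁) = 1 − (0.064)(-2.175) = 1.1392; argument = -0.215 + (-2.175)/1.1392 = -2.1242 → -2.12.
α₁ = Φ(-2.12) = 0.0170; rank = round(400 × 0.0170) = 7; θ*₍7₎ = 1.1258.
Upper: z₀ + z₂ = 1.745; 1 − a(z₀+z₂) = 0.8883; argument = 1.7494 → 1.75; α₂ = 0.9599; rank = 384; θ*₍384₎ = 2.3430.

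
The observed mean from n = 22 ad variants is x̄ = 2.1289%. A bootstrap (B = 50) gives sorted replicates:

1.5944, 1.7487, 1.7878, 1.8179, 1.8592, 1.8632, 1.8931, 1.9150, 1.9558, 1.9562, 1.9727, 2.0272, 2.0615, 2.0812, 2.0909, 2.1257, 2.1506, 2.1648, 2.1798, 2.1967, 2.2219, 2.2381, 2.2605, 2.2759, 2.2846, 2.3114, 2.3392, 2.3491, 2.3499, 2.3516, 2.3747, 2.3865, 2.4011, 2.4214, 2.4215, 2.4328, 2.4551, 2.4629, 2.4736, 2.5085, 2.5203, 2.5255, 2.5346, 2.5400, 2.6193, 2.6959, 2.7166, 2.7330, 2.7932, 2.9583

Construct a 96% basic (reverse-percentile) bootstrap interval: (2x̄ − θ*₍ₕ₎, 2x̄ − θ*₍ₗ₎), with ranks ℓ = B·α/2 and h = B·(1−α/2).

(1.4646, 2.6634)

Percentile endpoints at ranks 1 and 49: θ*₍1₎ = 1.5944, θ*₍49₎ = 2.7932.
Basic interval reflects these around x̄:
  lower = 2 × 2.1289 − 2.7932 = 1.4646
  upper = 2 × 2.1289 − 1.5944 = 2.6634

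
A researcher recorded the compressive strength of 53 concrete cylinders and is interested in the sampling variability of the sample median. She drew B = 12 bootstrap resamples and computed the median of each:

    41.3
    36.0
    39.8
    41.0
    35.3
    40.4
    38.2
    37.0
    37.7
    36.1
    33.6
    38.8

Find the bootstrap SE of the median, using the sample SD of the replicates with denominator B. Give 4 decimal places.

Bootstrap SE is the standard deviation of the 12 replicate medians.
Mean of replicates: (41.3 + 36.0 + 39.8 + 41.0 + 35.3 + 40.4 + 38.2 + 37.0 + 37.7 + 36.1 + 33.6 + 38.8) / 12 = 455.20000 / 12 = 37.93333
Sum of squared deviations: (+3.36667)² + (−1.93333)² + (+1.86667)² + (+3.06667)² + (−2.63333)² + (+2.46667)² + (+0.26667)² + (−0.93333)² + (−0.23333)² + (−1.83333)² + (−4.33333)² + (+0.86667)² = 64.86667
Variance = 64.86667 / 12 = 5.40556
SE* = √5.40556

SE* = 2.3250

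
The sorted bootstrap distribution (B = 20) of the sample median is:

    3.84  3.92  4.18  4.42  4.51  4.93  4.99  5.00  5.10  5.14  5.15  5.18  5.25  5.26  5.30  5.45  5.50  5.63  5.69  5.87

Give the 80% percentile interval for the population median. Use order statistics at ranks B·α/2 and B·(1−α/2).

(3.92, 5.63)

α = 0.20; lower rank = 20 × 0.100 = 2; upper rank = 20 × 0.900 = 18.
The 2nd smallest replicate is 3.92; the 18th is 5.63.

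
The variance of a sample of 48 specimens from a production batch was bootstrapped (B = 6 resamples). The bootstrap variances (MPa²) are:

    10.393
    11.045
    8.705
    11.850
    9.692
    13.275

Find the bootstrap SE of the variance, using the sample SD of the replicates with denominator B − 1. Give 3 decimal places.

SE* = 1.617

Bootstrap SE is the standard deviation of the 6 replicate variances.
Mean of replicates: (10.393 + 11.045 + 8.705 + 11.850 + 9.692 + 13.275) / 6 = 64.9600 / 6 = 10.8267
Sum of squared deviations: (−0.4337)² + (+0.2183)² + (−2.1217)² + (+1.0233)² + (−1.1347)² + (+2.4483)² = 13.0662
Variance = 13.0662 / 5 = 2.6132
SE* = √2.6132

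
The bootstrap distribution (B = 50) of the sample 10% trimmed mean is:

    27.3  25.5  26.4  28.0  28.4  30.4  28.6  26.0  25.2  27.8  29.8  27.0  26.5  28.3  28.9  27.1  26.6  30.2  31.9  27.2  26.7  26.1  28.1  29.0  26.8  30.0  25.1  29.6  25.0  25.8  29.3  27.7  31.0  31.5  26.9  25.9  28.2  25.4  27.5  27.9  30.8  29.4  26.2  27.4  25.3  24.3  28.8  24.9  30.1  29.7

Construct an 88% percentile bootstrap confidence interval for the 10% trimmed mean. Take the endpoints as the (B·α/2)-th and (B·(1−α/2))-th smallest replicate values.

(25.0, 30.8)

Sorted replicates: 24.3, 24.9, 25.0, 25.1, 25.2, 25.3, 25.4, 25.5, 25.8, 25.9, 26.0, 26.1, 26.2, 26.4, 26.5, 26.6, 26.7, 26.8, 26.9, 27.0, 27.1, 27.2, 27.3, 27.4, 27.5, 27.7, 27.8, 27.9, 28.0, 28.1, 28.2, 28.3, 28.4, 28.6, 28.8, 28.9, 29.0, 29.3, 29.4, 29.6, 29.7, 29.8, 30.0, 30.1, 30.2, 30.4, 30.8, 31.0, 31.5, 31.9
α = 0.12; lower rank = 50 × 0.060 = 3; upper rank = 50 × 0.940 = 47.
The 3rd smallest replicate is 25.0; the 47th is 30.8.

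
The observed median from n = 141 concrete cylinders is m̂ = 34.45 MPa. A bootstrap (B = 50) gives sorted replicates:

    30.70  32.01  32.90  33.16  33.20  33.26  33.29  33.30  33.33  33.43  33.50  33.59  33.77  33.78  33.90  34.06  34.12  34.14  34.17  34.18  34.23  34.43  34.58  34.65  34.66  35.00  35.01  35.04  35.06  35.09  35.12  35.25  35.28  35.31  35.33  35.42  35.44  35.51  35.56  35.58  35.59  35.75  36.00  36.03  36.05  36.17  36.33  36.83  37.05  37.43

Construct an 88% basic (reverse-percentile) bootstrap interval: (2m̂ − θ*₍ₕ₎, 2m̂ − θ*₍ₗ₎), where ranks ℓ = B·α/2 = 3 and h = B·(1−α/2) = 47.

(32.57, 36.00)

Percentile endpoints at ranks 3 and 47: θ*₍3₎ = 32.90, θ*₍47₎ = 36.33.
Basic interval reflects these around m̂:
  lower = 2 × 34.45 − 36.33 = 32.57
  upper = 2 × 34.45 − 32.90 = 36.00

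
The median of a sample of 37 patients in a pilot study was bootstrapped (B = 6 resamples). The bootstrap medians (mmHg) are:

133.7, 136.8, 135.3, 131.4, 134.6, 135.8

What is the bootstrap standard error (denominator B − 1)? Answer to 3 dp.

SE* = 1.888

Bootstrap SE is the standard deviation of the 6 replicate medians.
Mean of replicates: (133.7 + 136.8 + 135.3 + 131.4 + 134.6 + 135.8) / 6 = 807.6000 / 6 = 134.6000
Sum of squared deviations: (−0.9000)² + (+2.2000)² + (+0.7000)² + (−3.2000)² + (+0.0000)² + (+1.2000)² = 17.8200
Variance = 17.8200 / 5 = 3.5640
SE* = √3.5640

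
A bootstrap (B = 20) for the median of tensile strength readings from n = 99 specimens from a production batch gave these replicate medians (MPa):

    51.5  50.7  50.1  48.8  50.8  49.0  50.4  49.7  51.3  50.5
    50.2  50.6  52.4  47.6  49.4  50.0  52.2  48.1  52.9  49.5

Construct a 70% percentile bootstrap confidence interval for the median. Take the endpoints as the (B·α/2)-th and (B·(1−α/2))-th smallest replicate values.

Sorted replicates: 47.6, 48.1, 48.8, 49.0, 49.4, 49.5, 49.7, 50.0, 50.1, 50.2, 50.4, 50.5, 50.6, 50.7, 50.8, 51.3, 51.5, 52.2, 52.4, 52.9
α = 0.30; lower rank = 20 × 0.150 = 3; upper rank = 20 × 0.850 = 17.
The 3rd smallest replicate is 48.8; the 17th is 51.5.

(48.8, 51.5)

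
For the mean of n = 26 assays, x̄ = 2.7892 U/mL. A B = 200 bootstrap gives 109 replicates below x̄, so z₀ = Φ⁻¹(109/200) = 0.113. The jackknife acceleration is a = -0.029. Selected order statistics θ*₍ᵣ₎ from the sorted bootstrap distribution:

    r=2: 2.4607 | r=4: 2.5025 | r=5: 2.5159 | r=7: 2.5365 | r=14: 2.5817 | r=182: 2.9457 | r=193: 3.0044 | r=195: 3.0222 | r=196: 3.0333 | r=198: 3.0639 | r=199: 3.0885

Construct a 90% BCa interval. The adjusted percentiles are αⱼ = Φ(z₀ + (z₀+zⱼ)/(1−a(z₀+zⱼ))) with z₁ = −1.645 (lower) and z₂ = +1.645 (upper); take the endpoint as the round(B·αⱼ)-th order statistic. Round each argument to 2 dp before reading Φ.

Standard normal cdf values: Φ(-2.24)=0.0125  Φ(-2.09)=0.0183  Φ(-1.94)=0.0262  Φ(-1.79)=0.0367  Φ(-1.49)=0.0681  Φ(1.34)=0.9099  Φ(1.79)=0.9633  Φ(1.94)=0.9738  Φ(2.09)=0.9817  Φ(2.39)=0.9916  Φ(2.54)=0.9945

(2.5817, 3.0044)

Lower: z₀ + z₁ = 0.113 + (-1.645) = -1.532; 1 − a(z₀+z₁) = 1 − (-0.029)(-1.532) = 0.9556; argument = 0.113 + (-1.532)/0.9556 = -1.4902 → -1.49.
α₁ = Φ(-1.49) = 0.0681; rank = round(200 × 0.0681) = 14; θ*₍14₎ = 2.5817.
Upper: z₀ + z₂ = 1.758; 1 − a(z₀+z₂) = 1.0510; argument = 1.7857 → 1.79; α₂ = 0.9633; rank = 193; θ*₍193₎ = 3.0044.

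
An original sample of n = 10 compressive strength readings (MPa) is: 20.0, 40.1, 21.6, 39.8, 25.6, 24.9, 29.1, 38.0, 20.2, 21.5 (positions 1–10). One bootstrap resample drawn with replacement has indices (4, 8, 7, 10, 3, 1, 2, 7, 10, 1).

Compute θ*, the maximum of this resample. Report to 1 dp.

θ* = 40.1

Resample values: 39.8, 38.0, 29.1, 21.5, 21.6, 20.0, 40.1, 29.1, 21.5, 20.0.
Maximum = 40.1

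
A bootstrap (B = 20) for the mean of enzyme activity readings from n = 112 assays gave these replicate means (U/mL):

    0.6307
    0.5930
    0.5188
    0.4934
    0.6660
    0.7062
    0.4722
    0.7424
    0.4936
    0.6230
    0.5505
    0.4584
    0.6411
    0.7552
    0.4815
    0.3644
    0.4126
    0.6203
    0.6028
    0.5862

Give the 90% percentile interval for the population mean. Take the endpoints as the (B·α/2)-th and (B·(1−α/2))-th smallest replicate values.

(0.3644, 0.7424)

Sorted replicates: 0.3644, 0.4126, 0.4584, 0.4722, 0.4815, 0.4934, 0.4936, 0.5188, 0.5505, 0.5862, 0.5930, 0.6028, 0.6203, 0.6230, 0.6307, 0.6411, 0.6660, 0.7062, 0.7424, 0.7552
α = 0.10; lower rank = 20 × 0.050 = 1; upper rank = 20 × 0.950 = 19.
The 1st smallest replicate is 0.3644; the 19th is 0.7424.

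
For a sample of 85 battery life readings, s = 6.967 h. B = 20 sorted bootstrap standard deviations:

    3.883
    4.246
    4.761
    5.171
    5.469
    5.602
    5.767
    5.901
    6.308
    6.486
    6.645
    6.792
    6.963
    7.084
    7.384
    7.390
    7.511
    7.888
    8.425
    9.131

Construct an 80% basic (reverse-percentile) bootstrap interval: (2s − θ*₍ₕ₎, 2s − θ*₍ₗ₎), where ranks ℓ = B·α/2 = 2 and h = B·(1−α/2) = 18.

(6.046, 9.688)

Percentile endpoints at ranks 2 and 18: θ*₍2₎ = 4.246, θ*₍18₎ = 7.888.
Basic interval reflects these around s:
  lower = 2 × 6.967 − 7.888 = 6.046
  upper = 2 × 6.967 − 4.246 = 9.688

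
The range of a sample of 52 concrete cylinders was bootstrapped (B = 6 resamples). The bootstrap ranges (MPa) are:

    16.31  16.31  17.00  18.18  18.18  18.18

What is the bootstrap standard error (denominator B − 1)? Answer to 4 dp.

SE* = 0.9329

Bootstrap SE is the standard deviation of the 6 replicate ranges.
Mean of replicates: (16.31 + 16.31 + 17.00 + 18.18 + 18.18 + 18.18) / 6 = 104.16000 / 6 = 17.36000
Sum of squared deviations: (−1.05000)² + (−1.05000)² + (−0.36000)² + (+0.82000)² + (+0.82000)² + (+0.82000)² = 4.35180
Variance = 4.35180 / 5 = 0.87036
SE* = √0.87036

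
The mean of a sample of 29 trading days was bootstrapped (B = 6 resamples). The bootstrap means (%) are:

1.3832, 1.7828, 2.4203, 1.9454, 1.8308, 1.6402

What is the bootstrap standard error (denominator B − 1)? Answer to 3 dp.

Bootstrap SE is the standard deviation of the 6 replicate means.
Mean of replicates: (1.3832 + 1.7828 + 2.4203 + 1.9454 + 1.8308 + 1.6402) / 6 = 11.00270 / 6 = 1.83378
Sum of squared deviations: (−0.45058)² + (−0.05098)² + (+0.58652)² + (+0.11162)² + (−0.00298)² + (−0.19358)² = 0.59957
Variance = 0.59957 / 5 = 0.11991
SE* = √0.11991

SE* = 0.346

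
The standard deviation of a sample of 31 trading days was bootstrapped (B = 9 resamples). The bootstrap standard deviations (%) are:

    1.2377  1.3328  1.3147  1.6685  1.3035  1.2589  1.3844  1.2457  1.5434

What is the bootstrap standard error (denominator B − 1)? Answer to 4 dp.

SE* = 0.1472

Bootstrap SE is the standard deviation of the 9 replicate standard deviations.
Mean of replicates: (1.2377 + 1.3328 + 1.3147 + 1.6685 + 1.3035 + 1.2589 + 1.3844 + 1.2457 + 1.5434) / 9 = 12.28960 / 9 = 1.36551
Sum of squared deviations: (−0.12781)² + (−0.03271)² + (−0.05081)² + (+0.30299)² + (−0.06201)² + (−0.10661)² + (+0.01889)² + (−0.11981)² + (+0.17789)² = 0.17336
Variance = 0.17336 / 8 = 0.02167
SE* = √0.02167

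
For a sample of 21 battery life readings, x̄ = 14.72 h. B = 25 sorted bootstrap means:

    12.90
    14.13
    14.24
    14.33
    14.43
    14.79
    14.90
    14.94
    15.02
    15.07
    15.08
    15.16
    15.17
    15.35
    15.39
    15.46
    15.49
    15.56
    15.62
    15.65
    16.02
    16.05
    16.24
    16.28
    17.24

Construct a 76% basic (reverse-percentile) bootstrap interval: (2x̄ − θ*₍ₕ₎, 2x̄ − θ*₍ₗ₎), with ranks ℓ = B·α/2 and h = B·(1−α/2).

Percentile endpoints at ranks 3 and 22: θ*₍3₎ = 14.24, θ*₍22₎ = 16.05.
Basic interval reflects these around x̄:
  lower = 2 × 14.72 − 16.05 = 13.39
  upper = 2 × 14.72 − 14.24 = 15.20

(13.39, 15.20)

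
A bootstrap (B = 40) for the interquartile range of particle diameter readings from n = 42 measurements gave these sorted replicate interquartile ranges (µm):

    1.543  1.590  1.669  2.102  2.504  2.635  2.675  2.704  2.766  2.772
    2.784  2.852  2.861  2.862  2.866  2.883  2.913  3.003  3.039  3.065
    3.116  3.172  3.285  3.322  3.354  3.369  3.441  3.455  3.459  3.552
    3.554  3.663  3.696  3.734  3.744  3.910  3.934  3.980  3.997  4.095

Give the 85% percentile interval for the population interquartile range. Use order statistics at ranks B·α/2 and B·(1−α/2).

α = 0.15; lower rank = 40 × 0.075 = 3; upper rank = 40 × 0.925 = 37.
The 3rd smallest replicate is 1.669; the 37th is 3.934.

(1.669, 3.934)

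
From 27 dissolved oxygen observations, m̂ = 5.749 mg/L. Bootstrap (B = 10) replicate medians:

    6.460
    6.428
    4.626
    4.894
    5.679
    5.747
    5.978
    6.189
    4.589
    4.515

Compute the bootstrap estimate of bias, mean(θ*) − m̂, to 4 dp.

bias = −0.2385

mean(θ*) = (6.460 + 6.428 + 4.626 + 4.894 + 5.679 + 5.747 + 5.978 + 6.189 + 4.589 + 4.515) / 10 = 5.51050
bias = 5.51050 − 5.749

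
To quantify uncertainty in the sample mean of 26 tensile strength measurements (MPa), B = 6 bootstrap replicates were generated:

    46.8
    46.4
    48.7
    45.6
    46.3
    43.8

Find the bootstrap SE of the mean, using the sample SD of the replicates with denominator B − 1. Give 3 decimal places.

Bootstrap SE is the standard deviation of the 6 replicate means.
Mean of replicates: (46.8 + 46.4 + 48.7 + 45.6 + 46.3 + 43.8) / 6 = 277.6000 / 6 = 46.2667
Sum of squared deviations: (+0.5333)² + (+0.1333)² + (+2.4333)² + (−0.6667)² + (+0.0333)² + (−2.4667)² = 12.7533
Variance = 12.7533 / 5 = 2.5507
SE* = √2.5507

SE* = 1.597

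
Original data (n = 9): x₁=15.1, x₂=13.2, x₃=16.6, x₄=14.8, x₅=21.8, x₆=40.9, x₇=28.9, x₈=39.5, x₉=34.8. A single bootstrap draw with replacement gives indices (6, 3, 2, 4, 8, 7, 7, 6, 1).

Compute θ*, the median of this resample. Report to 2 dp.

Resample values: 40.9, 16.6, 13.2, 14.8, 39.5, 28.9, 28.9, 40.9, 15.1.
Sorted: 13.2, 14.8, 15.1, 16.6, 28.9, 28.9, 39.5, 40.9, 40.9
Median = middle value = 28.90

θ* = 28.90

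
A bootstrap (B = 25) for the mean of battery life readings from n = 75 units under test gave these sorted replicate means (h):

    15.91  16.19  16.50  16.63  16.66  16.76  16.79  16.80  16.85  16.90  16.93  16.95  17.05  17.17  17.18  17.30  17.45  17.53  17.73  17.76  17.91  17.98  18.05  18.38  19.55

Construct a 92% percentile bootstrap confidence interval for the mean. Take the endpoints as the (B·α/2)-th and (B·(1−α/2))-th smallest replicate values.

(15.91, 18.38)

α = 0.08; lower rank = 25 × 0.040 = 1; upper rank = 25 × 0.960 = 24.
The 1st smallest replicate is 15.91; the 24th is 18.38.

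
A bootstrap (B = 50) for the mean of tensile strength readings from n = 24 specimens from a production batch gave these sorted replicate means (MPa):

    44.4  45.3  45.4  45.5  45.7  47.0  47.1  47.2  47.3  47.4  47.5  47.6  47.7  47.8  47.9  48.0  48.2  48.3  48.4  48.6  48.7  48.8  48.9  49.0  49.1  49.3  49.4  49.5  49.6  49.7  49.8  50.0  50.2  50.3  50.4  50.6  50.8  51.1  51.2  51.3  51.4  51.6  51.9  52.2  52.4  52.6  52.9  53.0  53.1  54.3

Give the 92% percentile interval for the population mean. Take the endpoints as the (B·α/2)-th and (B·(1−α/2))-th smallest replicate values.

(45.3, 53.0)

α = 0.08; lower rank = 50 × 0.040 = 2; upper rank = 50 × 0.960 = 48.
The 2nd smallest replicate is 45.3; the 48th is 53.0.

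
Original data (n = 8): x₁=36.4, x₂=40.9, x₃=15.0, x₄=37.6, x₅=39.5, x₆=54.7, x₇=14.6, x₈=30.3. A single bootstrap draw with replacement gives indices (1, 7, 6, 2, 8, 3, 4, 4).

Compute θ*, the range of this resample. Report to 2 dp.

θ* = 40.10

Resample values: 36.4, 14.6, 54.7, 40.9, 30.3, 15.0, 37.6, 37.6.
Range = 54.7 − 14.6 = 40.10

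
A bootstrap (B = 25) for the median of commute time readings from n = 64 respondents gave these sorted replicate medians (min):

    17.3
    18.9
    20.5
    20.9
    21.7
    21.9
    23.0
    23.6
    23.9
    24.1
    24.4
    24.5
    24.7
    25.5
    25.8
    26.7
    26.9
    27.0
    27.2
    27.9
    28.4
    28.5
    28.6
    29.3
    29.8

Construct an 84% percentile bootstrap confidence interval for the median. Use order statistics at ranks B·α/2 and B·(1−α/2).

α = 0.16; lower rank = 25 × 0.080 = 2; upper rank = 25 × 0.920 = 23.
The 2nd smallest replicate is 18.9; the 23rd is 28.6.

(18.9, 28.6)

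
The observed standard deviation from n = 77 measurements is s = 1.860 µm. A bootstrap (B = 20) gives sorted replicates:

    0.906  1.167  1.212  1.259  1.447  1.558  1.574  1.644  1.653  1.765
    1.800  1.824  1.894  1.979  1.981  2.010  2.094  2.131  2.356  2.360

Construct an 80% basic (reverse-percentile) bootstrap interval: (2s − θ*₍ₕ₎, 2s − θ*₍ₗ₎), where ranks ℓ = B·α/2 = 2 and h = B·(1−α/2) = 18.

(1.589, 2.553)

Percentile endpoints at ranks 2 and 18: θ*₍2₎ = 1.167, θ*₍18₎ = 2.131.
Basic interval reflects these around s:
  lower = 2 × 1.860 − 2.131 = 1.589
  upper = 2 × 1.860 − 1.167 = 2.553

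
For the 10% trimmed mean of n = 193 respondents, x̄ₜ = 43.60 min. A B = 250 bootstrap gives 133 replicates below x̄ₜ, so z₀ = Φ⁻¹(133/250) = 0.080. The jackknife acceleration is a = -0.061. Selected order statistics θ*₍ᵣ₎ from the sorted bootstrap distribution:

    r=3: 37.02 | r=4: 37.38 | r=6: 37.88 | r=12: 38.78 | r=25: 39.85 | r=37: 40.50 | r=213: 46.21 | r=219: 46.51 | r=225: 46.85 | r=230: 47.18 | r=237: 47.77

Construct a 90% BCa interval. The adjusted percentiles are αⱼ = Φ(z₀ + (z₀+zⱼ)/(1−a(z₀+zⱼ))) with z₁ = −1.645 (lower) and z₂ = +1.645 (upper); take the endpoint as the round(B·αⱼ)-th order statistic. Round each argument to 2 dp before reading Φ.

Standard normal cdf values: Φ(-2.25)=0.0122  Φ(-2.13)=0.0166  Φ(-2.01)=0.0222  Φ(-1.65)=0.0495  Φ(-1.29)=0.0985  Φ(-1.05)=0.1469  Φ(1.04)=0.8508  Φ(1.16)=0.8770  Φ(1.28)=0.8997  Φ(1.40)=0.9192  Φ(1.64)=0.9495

(38.78, 47.77)

Lower: z₀ + z₁ = 0.080 + (-1.645) = -1.565; 1 − a(z₀+z₁) = 1 − (-0.061)(-1.565) = 0.9045; argument = 0.080 + (-1.565)/0.9045 = -1.6502 → -1.65.
α₁ = Φ(-1.65) = 0.0495; rank = round(250 × 0.0495) = 12; θ*₍12₎ = 38.78.
Upper: z₀ + z₂ = 1.725; 1 − a(z₀+z₂) = 1.1052; argument = 1.6408 → 1.64; α₂ = 0.9495; rank = 237; θ*₍237₎ = 47.77.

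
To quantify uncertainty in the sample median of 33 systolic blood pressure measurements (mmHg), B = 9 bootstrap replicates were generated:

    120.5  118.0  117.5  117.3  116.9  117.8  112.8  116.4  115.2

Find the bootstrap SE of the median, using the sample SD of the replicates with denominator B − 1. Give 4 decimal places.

Bootstrap SE is the standard deviation of the 9 replicate medians.
Mean of replicates: (120.5 + 118.0 + 117.5 + 117.3 + 116.9 + 117.8 + 112.8 + 116.4 + 115.2) / 9 = 1052.40000 / 9 = 116.93333
Sum of squared deviations: (+3.56667)² + (+1.06667)² + (+0.56667)² + (+0.36667)² + (−0.03333)² + (+0.86667)² + (−4.13333)² + (−0.53333)² + (−1.73333)² = 35.44000
Variance = 35.44000 / 8 = 4.43000
SE* = √4.43000

SE* = 2.1048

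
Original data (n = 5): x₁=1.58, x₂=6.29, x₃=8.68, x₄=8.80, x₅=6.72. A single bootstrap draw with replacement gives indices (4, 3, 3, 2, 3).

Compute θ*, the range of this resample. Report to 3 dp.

Resample values: 8.80, 8.68, 8.68, 6.29, 8.68.
Range = 8.80 − 6.29 = 2.510

θ* = 2.510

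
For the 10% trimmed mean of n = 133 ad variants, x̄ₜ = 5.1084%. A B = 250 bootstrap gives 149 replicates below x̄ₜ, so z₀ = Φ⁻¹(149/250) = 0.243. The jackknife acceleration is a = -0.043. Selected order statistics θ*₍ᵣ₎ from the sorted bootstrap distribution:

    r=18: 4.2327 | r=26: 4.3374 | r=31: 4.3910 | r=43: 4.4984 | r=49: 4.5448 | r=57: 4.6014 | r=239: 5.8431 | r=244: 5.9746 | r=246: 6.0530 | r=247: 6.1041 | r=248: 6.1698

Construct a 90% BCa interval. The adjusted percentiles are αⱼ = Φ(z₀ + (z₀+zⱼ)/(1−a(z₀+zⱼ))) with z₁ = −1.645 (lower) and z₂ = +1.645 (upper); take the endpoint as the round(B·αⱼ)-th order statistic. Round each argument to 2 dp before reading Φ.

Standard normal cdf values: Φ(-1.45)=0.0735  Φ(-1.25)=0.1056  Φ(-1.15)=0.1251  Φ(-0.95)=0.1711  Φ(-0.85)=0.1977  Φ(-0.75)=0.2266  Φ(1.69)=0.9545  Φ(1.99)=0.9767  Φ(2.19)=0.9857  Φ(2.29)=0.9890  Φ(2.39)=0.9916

(4.3374, 5.9746)

Lower: z₀ + z₁ = 0.243 + (-1.645) = -1.402; 1 − a(z₀+z₁) = 1 − (-0.043)(-1.402) = 0.9397; argument = 0.243 + (-1.402)/0.9397 = -1.2489 → -1.25.
α₁ = Φ(-1.25) = 0.1056; rank = round(250 × 0.1056) = 26; θ*₍26₎ = 4.3374.
Upper: z₀ + z₂ = 1.888; 1 − a(z₀+z₂) = 1.0812; argument = 1.9892 → 1.99; α₂ = 0.9767; rank = 244; θ*₍244₎ = 5.9746.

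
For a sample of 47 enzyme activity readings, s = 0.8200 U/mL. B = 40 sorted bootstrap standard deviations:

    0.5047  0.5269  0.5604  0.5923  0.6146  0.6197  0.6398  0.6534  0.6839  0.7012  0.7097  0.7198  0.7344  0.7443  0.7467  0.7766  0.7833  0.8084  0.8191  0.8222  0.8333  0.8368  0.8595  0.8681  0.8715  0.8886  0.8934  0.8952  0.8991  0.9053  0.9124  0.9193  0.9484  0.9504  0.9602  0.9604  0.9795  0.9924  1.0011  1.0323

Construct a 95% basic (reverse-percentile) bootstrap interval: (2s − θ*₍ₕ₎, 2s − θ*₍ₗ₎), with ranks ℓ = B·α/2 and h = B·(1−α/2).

(0.6389, 1.1353)

Percentile endpoints at ranks 1 and 39: θ*₍1₎ = 0.5047, θ*₍39₎ = 1.0011.
Basic interval reflects these around s:
  lower = 2 × 0.8200 − 1.0011 = 0.6389
  upper = 2 × 0.8200 − 0.5047 = 1.1353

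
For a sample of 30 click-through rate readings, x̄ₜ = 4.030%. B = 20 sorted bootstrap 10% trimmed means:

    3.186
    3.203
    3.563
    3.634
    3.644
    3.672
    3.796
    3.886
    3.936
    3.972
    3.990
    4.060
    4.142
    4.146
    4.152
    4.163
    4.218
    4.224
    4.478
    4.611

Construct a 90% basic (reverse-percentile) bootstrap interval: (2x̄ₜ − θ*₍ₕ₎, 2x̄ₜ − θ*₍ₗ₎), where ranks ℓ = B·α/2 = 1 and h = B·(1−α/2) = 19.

(3.582, 4.874)

Percentile endpoints at ranks 1 and 19: θ*₍1₎ = 3.186, θ*₍19₎ = 4.478.
Basic interval reflects these around x̄ₜ:
  lower = 2 × 4.030 − 4.478 = 3.582
  upper = 2 × 4.030 − 3.186 = 4.874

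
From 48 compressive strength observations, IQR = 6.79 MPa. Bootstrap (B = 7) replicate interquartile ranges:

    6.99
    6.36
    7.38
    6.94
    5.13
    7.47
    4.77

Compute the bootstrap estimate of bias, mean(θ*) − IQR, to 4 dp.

bias = −0.3557

mean(θ*) = (6.99 + 6.36 + 7.38 + 6.94 + 5.13 + 7.47 + 4.77) / 7 = 6.43429
bias = 6.43429 − 6.79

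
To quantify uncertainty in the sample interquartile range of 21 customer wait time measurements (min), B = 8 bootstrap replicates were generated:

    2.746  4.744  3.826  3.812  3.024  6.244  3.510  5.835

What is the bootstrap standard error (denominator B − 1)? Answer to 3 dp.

Bootstrap SE is the standard deviation of the 8 replicate interquartile ranges.
Mean of replicates: (2.746 + 4.744 + 3.826 + 3.812 + 3.024 + 6.244 + 3.510 + 5.835) / 8 = 33.7410 / 8 = 4.2176
Sum of squared deviations: (−1.4716)² + (+0.5264)² + (−0.3916)² + (−0.4056)² + (−1.1936)² + (+2.0264)² + (−0.7076)² + (+1.6174)² = 11.4082
Variance = 11.4082 / 7 = 1.6297
SE* = √1.6297

SE* = 1.277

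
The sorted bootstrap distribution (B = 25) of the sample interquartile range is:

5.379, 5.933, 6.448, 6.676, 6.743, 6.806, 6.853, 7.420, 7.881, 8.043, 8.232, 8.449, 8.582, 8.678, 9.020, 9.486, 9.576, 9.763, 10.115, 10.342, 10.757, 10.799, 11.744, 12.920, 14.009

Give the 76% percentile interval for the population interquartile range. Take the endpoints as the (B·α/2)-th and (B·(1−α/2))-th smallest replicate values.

α = 0.24; lower rank = 25 × 0.120 = 3; upper rank = 25 × 0.880 = 22.
The 3rd smallest replicate is 6.448; the 22nd is 10.799.

(6.448, 10.799)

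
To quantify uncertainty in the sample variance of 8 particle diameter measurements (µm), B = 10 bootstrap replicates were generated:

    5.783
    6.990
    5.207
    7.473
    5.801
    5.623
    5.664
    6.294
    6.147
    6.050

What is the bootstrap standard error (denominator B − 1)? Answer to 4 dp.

Bootstrap SE is the standard deviation of the 10 replicate variances.
Mean of replicates: (5.783 + 6.990 + 5.207 + 7.473 + 5.801 + 5.623 + 5.664 + 6.294 + 6.147 + 6.050) / 10 = 61.03200 / 10 = 6.10320
Sum of squared deviations: (−0.32020)² + (+0.88680)² + (−0.89620)² + (+1.36980)² + (−0.30220)² + (−0.48020)² + (−0.43920)² + (+0.19080)² + (+0.04380)² + (−0.05320)² = 4.12444
Variance = 4.12444 / 9 = 0.45827
SE* = √0.45827

SE* = 0.6770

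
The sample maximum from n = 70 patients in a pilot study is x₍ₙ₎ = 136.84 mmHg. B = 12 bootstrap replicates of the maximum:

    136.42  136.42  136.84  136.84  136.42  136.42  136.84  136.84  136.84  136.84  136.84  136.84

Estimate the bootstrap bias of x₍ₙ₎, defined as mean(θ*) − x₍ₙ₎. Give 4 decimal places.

bias = −0.1400

mean(θ*) = (136.42 + 136.42 + 136.84 + 136.84 + 136.42 + 136.42 + 136.84 + 136.84 + 136.84 + 136.84 + 136.84 + 136.84) / 12 = 136.70000
bias = 136.70000 − 136.84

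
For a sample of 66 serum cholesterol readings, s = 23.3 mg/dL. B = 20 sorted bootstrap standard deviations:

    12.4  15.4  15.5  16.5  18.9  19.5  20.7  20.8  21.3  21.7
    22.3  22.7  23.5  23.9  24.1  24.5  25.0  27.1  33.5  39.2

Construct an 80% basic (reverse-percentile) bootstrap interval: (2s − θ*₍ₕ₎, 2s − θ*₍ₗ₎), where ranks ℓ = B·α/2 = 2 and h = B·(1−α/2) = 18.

(19.5, 31.2)

Percentile endpoints at ranks 2 and 18: θ*₍2₎ = 15.4, θ*₍18₎ = 27.1.
Basic interval reflects these around s:
  lower = 2 × 23.3 − 27.1 = 19.5
  upper = 2 × 23.3 − 15.4 = 31.2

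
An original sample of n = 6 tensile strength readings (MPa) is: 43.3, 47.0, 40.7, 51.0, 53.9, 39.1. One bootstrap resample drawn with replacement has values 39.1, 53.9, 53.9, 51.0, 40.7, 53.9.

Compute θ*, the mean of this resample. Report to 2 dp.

θ* = 48.75

Mean = (39.1 + 53.9 + 53.9 + 51.0 + 40.7 + 53.9) / 6 = 292.50 / 6 = 48.75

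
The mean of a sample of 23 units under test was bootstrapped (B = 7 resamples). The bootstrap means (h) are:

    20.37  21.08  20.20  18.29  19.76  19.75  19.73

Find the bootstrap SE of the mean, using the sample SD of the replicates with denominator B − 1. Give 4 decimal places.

Bootstrap SE is the standard deviation of the 7 replicate means.
Mean of replicates: (20.37 + 21.08 + 20.20 + 18.29 + 19.76 + 19.75 + 19.73) / 7 = 139.18000 / 7 = 19.88286
Sum of squared deviations: (+0.48714)² + (+1.19714)² + (+0.31714)² + (−1.59286)² + (−0.12286)² + (−0.13286)² + (−0.15286)² = 4.36434
Variance = 4.36434 / 6 = 0.72739
SE* = √0.72739

SE* = 0.8529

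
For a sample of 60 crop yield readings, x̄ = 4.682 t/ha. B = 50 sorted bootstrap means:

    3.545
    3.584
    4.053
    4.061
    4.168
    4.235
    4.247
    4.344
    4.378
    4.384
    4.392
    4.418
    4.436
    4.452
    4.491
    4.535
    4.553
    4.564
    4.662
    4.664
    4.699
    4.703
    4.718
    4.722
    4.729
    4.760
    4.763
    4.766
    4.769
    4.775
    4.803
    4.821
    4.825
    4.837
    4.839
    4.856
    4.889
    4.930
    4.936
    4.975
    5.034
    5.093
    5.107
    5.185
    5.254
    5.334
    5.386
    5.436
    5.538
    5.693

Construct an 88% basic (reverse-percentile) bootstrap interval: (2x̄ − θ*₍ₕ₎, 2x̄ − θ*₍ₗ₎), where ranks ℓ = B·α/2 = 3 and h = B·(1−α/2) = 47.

Percentile endpoints at ranks 3 and 47: θ*₍3₎ = 4.053, θ*₍47₎ = 5.386.
Basic interval reflects these around x̄:
  lower = 2 × 4.682 − 5.386 = 3.978
  upper = 2 × 4.682 − 4.053 = 5.311

(3.978, 5.311)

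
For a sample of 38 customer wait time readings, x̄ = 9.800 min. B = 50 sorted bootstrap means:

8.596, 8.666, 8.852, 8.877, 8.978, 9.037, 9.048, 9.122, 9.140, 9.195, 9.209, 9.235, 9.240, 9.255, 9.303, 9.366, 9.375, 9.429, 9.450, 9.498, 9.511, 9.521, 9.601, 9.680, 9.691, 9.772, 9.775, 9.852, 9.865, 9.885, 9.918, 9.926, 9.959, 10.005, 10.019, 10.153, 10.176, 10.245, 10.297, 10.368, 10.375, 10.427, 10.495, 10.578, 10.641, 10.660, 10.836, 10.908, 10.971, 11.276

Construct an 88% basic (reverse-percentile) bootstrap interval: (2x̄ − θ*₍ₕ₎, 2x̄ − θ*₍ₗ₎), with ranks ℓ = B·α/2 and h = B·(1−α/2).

Percentile endpoints at ranks 3 and 47: θ*₍3₎ = 8.852, θ*₍47₎ = 10.836.
Basic interval reflects these around x̄:
  lower = 2 × 9.800 − 10.836 = 8.764
  upper = 2 × 9.800 − 8.852 = 10.748

(8.764, 10.748)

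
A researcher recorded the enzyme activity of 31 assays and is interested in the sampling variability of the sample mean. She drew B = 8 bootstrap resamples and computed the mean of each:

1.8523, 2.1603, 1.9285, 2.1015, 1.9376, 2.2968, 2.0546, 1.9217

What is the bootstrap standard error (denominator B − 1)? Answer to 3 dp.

Bootstrap SE is the standard deviation of the 8 replicate means.
Mean of replicates: (1.8523 + 2.1603 + 1.9285 + 2.1015 + 1.9376 + 2.2968 + 2.0546 + 1.9217) / 8 = 16.25330 / 8 = 2.03166
Sum of squared deviations: (−0.17936)² + (+0.12864)² + (−0.10316)² + (+0.06984)² + (−0.09406)² + (+0.26514)² + (+0.02294)² + (−0.10996)² = 0.15600
Variance = 0.15600 / 7 = 0.02229
SE* = √0.02229

SE* = 0.149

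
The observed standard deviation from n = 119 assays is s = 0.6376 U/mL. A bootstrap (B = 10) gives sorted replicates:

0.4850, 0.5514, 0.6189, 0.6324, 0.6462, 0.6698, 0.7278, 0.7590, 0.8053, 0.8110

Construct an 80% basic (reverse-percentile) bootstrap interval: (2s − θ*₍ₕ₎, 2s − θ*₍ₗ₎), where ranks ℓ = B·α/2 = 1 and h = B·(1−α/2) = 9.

(0.4699, 0.7902)

Percentile endpoints at ranks 1 and 9: θ*₍1₎ = 0.4850, θ*₍9₎ = 0.8053.
Basic interval reflects these around s:
  lower = 2 × 0.6376 − 0.8053 = 0.4699
  upper = 2 × 0.6376 − 0.4850 = 0.7902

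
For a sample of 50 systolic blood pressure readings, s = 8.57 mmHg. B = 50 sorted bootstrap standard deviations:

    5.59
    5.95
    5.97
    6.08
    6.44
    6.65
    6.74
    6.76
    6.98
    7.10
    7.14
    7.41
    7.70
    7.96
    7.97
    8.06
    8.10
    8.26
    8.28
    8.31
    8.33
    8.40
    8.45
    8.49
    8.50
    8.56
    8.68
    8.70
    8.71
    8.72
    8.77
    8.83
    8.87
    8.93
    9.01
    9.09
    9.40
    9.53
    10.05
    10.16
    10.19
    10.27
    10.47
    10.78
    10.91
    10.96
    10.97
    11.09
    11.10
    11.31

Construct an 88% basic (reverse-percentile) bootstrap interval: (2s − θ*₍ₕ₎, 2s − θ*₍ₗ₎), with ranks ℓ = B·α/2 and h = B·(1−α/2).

(6.17, 11.17)

Percentile endpoints at ranks 3 and 47: θ*₍3₎ = 5.97, θ*₍47₎ = 10.97.
Basic interval reflects these around s:
  lower = 2 × 8.57 − 10.97 = 6.17
  upper = 2 × 8.57 − 5.97 = 11.17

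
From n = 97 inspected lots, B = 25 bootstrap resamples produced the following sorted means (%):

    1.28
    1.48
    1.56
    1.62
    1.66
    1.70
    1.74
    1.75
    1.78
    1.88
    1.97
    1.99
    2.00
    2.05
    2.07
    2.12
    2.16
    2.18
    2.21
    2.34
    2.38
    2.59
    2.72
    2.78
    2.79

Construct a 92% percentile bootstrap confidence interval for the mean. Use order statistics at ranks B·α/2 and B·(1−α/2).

(1.28, 2.78)

α = 0.08; lower rank = 25 × 0.040 = 1; upper rank = 25 × 0.960 = 24.
The 1st smallest replicate is 1.28; the 24th is 2.78.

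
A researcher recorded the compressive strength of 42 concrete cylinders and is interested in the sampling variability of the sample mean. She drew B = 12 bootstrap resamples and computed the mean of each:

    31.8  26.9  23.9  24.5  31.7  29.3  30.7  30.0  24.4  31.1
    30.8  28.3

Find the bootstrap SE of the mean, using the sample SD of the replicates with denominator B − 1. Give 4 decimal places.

SE* = 2.9744

Bootstrap SE is the standard deviation of the 12 replicate means.
Mean of replicates: (31.8 + 26.9 + 23.9 + 24.5 + 31.7 + 29.3 + 30.7 + 30.0 + 24.4 + 31.1 + 30.8 + 28.3) / 12 = 343.40000 / 12 = 28.61667
Sum of squared deviations: (+3.18333)² + (−1.71667)² + (−4.71667)² + (−4.11667)² + (+3.08333)² + (+0.68333)² + (+2.08333)² + (+1.38333)² + (−4.21667)² + (+2.48333)² + (+2.18333)² + (−0.31667)² = 97.31667
Variance = 97.31667 / 11 = 8.84697
SE* = √8.84697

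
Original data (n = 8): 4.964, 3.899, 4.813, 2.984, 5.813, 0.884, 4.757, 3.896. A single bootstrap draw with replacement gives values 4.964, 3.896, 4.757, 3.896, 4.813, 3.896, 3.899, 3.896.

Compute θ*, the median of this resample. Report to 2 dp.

Sorted: 3.896, 3.896, 3.896, 3.896, 3.899, 4.757, 4.813, 4.964
Median = average of the two middle values = 3.90

θ* = 3.90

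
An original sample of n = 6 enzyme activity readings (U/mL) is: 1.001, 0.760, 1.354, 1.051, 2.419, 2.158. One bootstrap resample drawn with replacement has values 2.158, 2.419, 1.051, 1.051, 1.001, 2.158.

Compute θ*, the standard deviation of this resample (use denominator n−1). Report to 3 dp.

θ* = 0.670

Mean = 1.6397; sum of squared deviations = 2.2457
s² = 2.2457 / 5 = 0.4491
s = √0.4491 = 0.670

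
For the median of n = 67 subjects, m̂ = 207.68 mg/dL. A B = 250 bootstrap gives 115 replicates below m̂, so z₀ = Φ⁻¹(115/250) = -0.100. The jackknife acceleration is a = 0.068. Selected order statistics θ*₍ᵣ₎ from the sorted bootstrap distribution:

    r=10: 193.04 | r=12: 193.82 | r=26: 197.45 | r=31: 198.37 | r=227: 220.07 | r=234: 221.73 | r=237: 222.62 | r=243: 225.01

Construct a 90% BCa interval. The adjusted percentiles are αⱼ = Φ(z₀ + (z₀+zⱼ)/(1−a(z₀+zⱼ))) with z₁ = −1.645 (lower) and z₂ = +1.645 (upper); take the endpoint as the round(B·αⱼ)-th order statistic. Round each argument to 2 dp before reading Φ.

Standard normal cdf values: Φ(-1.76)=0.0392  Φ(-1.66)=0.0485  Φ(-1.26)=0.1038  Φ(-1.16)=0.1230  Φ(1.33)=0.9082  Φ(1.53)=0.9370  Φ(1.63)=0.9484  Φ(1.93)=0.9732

(193.82, 222.62)

Lower: z₀ + z₁ = -0.100 + (-1.645) = -1.745; 1 − a(z₀+z₁) = 1 − (0.068)(-1.745) = 1.1187; argument = -0.100 + (-1.745)/1.1187 = -1.6599 → -1.66.
α₁ = Φ(-1.66) = 0.0485; rank = round(250 × 0.0485) = 12; θ*₍12₎ = 193.82.
Upper: z₀ + z₂ = 1.545; 1 − a(z₀+z₂) = 0.8949; argument = 1.6264 → 1.63; α₂ = 0.9484; rank = 237; θ*₍237₎ = 222.62.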